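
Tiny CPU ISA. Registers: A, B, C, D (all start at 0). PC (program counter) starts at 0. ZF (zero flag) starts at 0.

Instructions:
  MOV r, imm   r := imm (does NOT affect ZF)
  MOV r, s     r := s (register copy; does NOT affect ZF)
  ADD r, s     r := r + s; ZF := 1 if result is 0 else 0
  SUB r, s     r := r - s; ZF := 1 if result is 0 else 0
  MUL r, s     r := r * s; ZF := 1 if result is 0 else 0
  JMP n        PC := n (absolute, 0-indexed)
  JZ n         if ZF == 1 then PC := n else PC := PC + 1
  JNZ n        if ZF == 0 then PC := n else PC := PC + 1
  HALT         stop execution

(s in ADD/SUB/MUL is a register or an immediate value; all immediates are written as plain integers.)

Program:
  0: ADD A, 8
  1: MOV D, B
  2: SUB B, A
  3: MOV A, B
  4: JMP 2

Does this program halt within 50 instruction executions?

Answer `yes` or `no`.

Step 1: PC=0 exec 'ADD A, 8'. After: A=8 B=0 C=0 D=0 ZF=0 PC=1
Step 2: PC=1 exec 'MOV D, B'. After: A=8 B=0 C=0 D=0 ZF=0 PC=2
Step 3: PC=2 exec 'SUB B, A'. After: A=8 B=-8 C=0 D=0 ZF=0 PC=3
Step 4: PC=3 exec 'MOV A, B'. After: A=-8 B=-8 C=0 D=0 ZF=0 PC=4
Step 5: PC=4 exec 'JMP 2'. After: A=-8 B=-8 C=0 D=0 ZF=0 PC=2
Step 6: PC=2 exec 'SUB B, A'. After: A=-8 B=0 C=0 D=0 ZF=1 PC=3
Step 7: PC=3 exec 'MOV A, B'. After: A=0 B=0 C=0 D=0 ZF=1 PC=4
Step 8: PC=4 exec 'JMP 2'. After: A=0 B=0 C=0 D=0 ZF=1 PC=2
Step 9: PC=2 exec 'SUB B, A'. After: A=0 B=0 C=0 D=0 ZF=1 PC=3
Step 10: PC=3 exec 'MOV A, B'. After: A=0 B=0 C=0 D=0 ZF=1 PC=4
State after step 10 equals state after step 7: the program is in a cycle of length 3 and will never halt.

Answer: no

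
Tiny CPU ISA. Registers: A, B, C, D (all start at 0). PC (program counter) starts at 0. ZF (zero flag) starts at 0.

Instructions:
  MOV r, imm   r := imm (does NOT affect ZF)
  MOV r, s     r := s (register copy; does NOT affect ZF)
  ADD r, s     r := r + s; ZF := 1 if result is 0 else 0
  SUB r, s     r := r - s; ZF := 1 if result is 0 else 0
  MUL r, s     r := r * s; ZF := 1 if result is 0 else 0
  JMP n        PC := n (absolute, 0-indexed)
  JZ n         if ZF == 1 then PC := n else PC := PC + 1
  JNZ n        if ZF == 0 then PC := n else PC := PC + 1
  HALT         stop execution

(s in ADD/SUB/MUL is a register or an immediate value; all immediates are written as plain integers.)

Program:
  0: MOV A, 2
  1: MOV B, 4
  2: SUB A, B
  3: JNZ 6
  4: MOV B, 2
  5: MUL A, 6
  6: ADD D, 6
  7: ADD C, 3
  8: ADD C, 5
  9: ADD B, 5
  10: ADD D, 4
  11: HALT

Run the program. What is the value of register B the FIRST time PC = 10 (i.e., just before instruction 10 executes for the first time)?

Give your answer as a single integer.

Step 1: PC=0 exec 'MOV A, 2'. After: A=2 B=0 C=0 D=0 ZF=0 PC=1
Step 2: PC=1 exec 'MOV B, 4'. After: A=2 B=4 C=0 D=0 ZF=0 PC=2
Step 3: PC=2 exec 'SUB A, B'. After: A=-2 B=4 C=0 D=0 ZF=0 PC=3
Step 4: PC=3 exec 'JNZ 6'. After: A=-2 B=4 C=0 D=0 ZF=0 PC=6
Step 5: PC=6 exec 'ADD D, 6'. After: A=-2 B=4 C=0 D=6 ZF=0 PC=7
Step 6: PC=7 exec 'ADD C, 3'. After: A=-2 B=4 C=3 D=6 ZF=0 PC=8
Step 7: PC=8 exec 'ADD C, 5'. After: A=-2 B=4 C=8 D=6 ZF=0 PC=9
Step 8: PC=9 exec 'ADD B, 5'. After: A=-2 B=9 C=8 D=6 ZF=0 PC=10
First time PC=10: B=9

9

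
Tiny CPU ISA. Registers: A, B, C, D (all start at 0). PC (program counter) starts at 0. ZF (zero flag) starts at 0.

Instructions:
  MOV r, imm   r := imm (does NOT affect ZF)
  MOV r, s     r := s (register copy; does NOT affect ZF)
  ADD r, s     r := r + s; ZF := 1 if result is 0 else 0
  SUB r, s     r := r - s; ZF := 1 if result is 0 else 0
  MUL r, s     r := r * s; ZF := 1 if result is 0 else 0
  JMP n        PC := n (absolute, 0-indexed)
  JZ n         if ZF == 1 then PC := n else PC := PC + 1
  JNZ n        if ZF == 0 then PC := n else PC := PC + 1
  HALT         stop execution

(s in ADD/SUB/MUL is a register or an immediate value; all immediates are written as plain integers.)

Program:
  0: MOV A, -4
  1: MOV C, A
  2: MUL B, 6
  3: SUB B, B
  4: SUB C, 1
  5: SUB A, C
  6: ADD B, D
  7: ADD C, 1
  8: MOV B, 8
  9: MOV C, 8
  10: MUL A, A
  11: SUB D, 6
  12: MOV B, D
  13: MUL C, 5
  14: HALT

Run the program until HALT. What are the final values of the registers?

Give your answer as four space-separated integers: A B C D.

Answer: 1 -6 40 -6

Derivation:
Step 1: PC=0 exec 'MOV A, -4'. After: A=-4 B=0 C=0 D=0 ZF=0 PC=1
Step 2: PC=1 exec 'MOV C, A'. After: A=-4 B=0 C=-4 D=0 ZF=0 PC=2
Step 3: PC=2 exec 'MUL B, 6'. After: A=-4 B=0 C=-4 D=0 ZF=1 PC=3
Step 4: PC=3 exec 'SUB B, B'. After: A=-4 B=0 C=-4 D=0 ZF=1 PC=4
Step 5: PC=4 exec 'SUB C, 1'. After: A=-4 B=0 C=-5 D=0 ZF=0 PC=5
Step 6: PC=5 exec 'SUB A, C'. After: A=1 B=0 C=-5 D=0 ZF=0 PC=6
Step 7: PC=6 exec 'ADD B, D'. After: A=1 B=0 C=-5 D=0 ZF=1 PC=7
Step 8: PC=7 exec 'ADD C, 1'. After: A=1 B=0 C=-4 D=0 ZF=0 PC=8
Step 9: PC=8 exec 'MOV B, 8'. After: A=1 B=8 C=-4 D=0 ZF=0 PC=9
Step 10: PC=9 exec 'MOV C, 8'. After: A=1 B=8 C=8 D=0 ZF=0 PC=10
Step 11: PC=10 exec 'MUL A, A'. After: A=1 B=8 C=8 D=0 ZF=0 PC=11
Step 12: PC=11 exec 'SUB D, 6'. After: A=1 B=8 C=8 D=-6 ZF=0 PC=12
Step 13: PC=12 exec 'MOV B, D'. After: A=1 B=-6 C=8 D=-6 ZF=0 PC=13
Step 14: PC=13 exec 'MUL C, 5'. After: A=1 B=-6 C=40 D=-6 ZF=0 PC=14
Step 15: PC=14 exec 'HALT'. After: A=1 B=-6 C=40 D=-6 ZF=0 PC=14 HALTED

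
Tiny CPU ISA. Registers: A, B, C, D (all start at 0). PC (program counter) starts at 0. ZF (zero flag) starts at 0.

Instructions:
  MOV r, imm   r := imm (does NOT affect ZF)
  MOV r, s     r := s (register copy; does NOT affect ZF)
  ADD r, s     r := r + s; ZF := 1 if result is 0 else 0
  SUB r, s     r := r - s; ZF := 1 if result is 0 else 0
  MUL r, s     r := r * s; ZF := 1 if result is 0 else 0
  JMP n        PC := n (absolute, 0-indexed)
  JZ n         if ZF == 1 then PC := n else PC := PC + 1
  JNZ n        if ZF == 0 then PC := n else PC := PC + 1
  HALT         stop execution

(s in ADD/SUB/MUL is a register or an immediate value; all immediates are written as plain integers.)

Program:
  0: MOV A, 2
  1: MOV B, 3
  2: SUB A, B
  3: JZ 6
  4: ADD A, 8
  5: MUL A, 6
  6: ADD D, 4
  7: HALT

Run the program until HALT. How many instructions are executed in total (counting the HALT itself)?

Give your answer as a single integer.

Answer: 8

Derivation:
Step 1: PC=0 exec 'MOV A, 2'. After: A=2 B=0 C=0 D=0 ZF=0 PC=1
Step 2: PC=1 exec 'MOV B, 3'. After: A=2 B=3 C=0 D=0 ZF=0 PC=2
Step 3: PC=2 exec 'SUB A, B'. After: A=-1 B=3 C=0 D=0 ZF=0 PC=3
Step 4: PC=3 exec 'JZ 6'. After: A=-1 B=3 C=0 D=0 ZF=0 PC=4
Step 5: PC=4 exec 'ADD A, 8'. After: A=7 B=3 C=0 D=0 ZF=0 PC=5
Step 6: PC=5 exec 'MUL A, 6'. After: A=42 B=3 C=0 D=0 ZF=0 PC=6
Step 7: PC=6 exec 'ADD D, 4'. After: A=42 B=3 C=0 D=4 ZF=0 PC=7
Step 8: PC=7 exec 'HALT'. After: A=42 B=3 C=0 D=4 ZF=0 PC=7 HALTED
Total instructions executed: 8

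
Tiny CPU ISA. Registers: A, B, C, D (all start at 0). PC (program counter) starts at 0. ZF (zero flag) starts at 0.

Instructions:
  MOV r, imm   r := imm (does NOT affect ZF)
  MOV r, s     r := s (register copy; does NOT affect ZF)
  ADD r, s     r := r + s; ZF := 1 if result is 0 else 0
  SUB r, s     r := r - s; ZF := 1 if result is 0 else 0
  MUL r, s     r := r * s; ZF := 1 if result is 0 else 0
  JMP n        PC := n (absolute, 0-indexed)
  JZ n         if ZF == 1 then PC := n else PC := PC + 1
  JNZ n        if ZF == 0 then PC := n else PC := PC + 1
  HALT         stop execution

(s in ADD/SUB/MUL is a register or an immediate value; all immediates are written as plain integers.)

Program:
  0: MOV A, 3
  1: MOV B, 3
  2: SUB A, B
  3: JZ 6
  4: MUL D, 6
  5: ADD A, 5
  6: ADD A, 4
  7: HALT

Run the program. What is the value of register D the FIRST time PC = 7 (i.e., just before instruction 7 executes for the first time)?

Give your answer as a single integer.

Step 1: PC=0 exec 'MOV A, 3'. After: A=3 B=0 C=0 D=0 ZF=0 PC=1
Step 2: PC=1 exec 'MOV B, 3'. After: A=3 B=3 C=0 D=0 ZF=0 PC=2
Step 3: PC=2 exec 'SUB A, B'. After: A=0 B=3 C=0 D=0 ZF=1 PC=3
Step 4: PC=3 exec 'JZ 6'. After: A=0 B=3 C=0 D=0 ZF=1 PC=6
Step 5: PC=6 exec 'ADD A, 4'. After: A=4 B=3 C=0 D=0 ZF=0 PC=7
First time PC=7: D=0

0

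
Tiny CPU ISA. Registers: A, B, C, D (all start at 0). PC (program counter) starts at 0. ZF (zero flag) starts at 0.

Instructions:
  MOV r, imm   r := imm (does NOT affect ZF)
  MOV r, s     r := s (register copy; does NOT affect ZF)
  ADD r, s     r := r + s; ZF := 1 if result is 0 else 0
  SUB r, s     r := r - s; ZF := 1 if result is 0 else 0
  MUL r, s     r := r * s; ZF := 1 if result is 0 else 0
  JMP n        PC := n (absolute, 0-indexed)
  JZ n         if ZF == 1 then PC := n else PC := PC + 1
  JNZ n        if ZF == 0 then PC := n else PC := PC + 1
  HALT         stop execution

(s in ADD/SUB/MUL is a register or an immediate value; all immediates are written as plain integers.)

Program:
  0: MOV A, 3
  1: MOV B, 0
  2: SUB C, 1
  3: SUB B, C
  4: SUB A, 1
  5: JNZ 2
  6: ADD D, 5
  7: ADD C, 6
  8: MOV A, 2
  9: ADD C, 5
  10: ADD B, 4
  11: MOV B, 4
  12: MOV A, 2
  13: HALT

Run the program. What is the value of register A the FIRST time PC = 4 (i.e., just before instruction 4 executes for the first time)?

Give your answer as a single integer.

Step 1: PC=0 exec 'MOV A, 3'. After: A=3 B=0 C=0 D=0 ZF=0 PC=1
Step 2: PC=1 exec 'MOV B, 0'. After: A=3 B=0 C=0 D=0 ZF=0 PC=2
Step 3: PC=2 exec 'SUB C, 1'. After: A=3 B=0 C=-1 D=0 ZF=0 PC=3
Step 4: PC=3 exec 'SUB B, C'. After: A=3 B=1 C=-1 D=0 ZF=0 PC=4
First time PC=4: A=3

3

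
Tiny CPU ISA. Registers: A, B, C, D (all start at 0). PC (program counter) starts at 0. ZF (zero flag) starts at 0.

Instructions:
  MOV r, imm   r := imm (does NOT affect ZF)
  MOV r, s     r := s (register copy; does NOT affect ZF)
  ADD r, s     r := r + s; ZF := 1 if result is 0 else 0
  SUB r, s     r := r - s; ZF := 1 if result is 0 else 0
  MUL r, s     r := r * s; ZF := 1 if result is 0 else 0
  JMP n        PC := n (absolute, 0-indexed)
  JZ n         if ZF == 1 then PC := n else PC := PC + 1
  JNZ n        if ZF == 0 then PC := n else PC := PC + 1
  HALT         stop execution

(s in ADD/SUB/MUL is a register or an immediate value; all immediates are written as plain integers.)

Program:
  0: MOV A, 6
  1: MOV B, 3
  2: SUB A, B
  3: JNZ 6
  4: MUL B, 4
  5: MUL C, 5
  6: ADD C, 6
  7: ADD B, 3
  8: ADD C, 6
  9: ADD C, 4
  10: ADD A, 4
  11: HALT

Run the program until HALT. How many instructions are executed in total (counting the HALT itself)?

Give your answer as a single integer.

Step 1: PC=0 exec 'MOV A, 6'. After: A=6 B=0 C=0 D=0 ZF=0 PC=1
Step 2: PC=1 exec 'MOV B, 3'. After: A=6 B=3 C=0 D=0 ZF=0 PC=2
Step 3: PC=2 exec 'SUB A, B'. After: A=3 B=3 C=0 D=0 ZF=0 PC=3
Step 4: PC=3 exec 'JNZ 6'. After: A=3 B=3 C=0 D=0 ZF=0 PC=6
Step 5: PC=6 exec 'ADD C, 6'. After: A=3 B=3 C=6 D=0 ZF=0 PC=7
Step 6: PC=7 exec 'ADD B, 3'. After: A=3 B=6 C=6 D=0 ZF=0 PC=8
Step 7: PC=8 exec 'ADD C, 6'. After: A=3 B=6 C=12 D=0 ZF=0 PC=9
Step 8: PC=9 exec 'ADD C, 4'. After: A=3 B=6 C=16 D=0 ZF=0 PC=10
Step 9: PC=10 exec 'ADD A, 4'. After: A=7 B=6 C=16 D=0 ZF=0 PC=11
Step 10: PC=11 exec 'HALT'. After: A=7 B=6 C=16 D=0 ZF=0 PC=11 HALTED
Total instructions executed: 10

Answer: 10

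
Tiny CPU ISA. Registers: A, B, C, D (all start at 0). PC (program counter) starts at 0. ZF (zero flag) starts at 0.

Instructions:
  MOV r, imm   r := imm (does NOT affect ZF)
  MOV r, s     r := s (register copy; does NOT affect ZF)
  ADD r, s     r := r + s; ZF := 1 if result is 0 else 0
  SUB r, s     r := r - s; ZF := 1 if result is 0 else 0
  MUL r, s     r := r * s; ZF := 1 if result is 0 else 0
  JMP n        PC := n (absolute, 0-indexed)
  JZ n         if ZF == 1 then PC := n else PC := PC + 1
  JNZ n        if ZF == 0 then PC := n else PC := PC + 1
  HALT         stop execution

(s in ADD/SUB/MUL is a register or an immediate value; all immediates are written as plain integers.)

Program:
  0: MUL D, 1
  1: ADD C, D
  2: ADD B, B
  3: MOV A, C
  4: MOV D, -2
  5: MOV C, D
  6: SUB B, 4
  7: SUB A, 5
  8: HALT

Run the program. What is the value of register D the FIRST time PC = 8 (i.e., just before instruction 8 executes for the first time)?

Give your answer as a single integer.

Step 1: PC=0 exec 'MUL D, 1'. After: A=0 B=0 C=0 D=0 ZF=1 PC=1
Step 2: PC=1 exec 'ADD C, D'. After: A=0 B=0 C=0 D=0 ZF=1 PC=2
Step 3: PC=2 exec 'ADD B, B'. After: A=0 B=0 C=0 D=0 ZF=1 PC=3
Step 4: PC=3 exec 'MOV A, C'. After: A=0 B=0 C=0 D=0 ZF=1 PC=4
Step 5: PC=4 exec 'MOV D, -2'. After: A=0 B=0 C=0 D=-2 ZF=1 PC=5
Step 6: PC=5 exec 'MOV C, D'. After: A=0 B=0 C=-2 D=-2 ZF=1 PC=6
Step 7: PC=6 exec 'SUB B, 4'. After: A=0 B=-4 C=-2 D=-2 ZF=0 PC=7
Step 8: PC=7 exec 'SUB A, 5'. After: A=-5 B=-4 C=-2 D=-2 ZF=0 PC=8
First time PC=8: D=-2

-2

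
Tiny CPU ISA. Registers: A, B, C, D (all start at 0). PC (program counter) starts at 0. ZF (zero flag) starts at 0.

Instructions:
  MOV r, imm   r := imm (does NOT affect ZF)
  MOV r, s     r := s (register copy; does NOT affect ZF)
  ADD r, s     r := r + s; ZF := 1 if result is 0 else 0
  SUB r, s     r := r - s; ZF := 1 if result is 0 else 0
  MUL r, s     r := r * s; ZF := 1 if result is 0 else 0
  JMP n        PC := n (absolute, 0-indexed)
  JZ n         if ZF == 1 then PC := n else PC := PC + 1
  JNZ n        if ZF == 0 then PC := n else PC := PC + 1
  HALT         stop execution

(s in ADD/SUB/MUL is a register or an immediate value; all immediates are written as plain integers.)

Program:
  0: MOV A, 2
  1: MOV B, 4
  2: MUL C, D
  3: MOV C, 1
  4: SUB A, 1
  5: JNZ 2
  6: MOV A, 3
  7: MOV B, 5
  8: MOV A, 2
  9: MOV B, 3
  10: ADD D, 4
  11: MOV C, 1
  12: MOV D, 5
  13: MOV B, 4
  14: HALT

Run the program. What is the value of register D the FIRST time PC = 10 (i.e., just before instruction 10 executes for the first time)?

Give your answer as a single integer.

Step 1: PC=0 exec 'MOV A, 2'. After: A=2 B=0 C=0 D=0 ZF=0 PC=1
Step 2: PC=1 exec 'MOV B, 4'. After: A=2 B=4 C=0 D=0 ZF=0 PC=2
Step 3: PC=2 exec 'MUL C, D'. After: A=2 B=4 C=0 D=0 ZF=1 PC=3
Step 4: PC=3 exec 'MOV C, 1'. After: A=2 B=4 C=1 D=0 ZF=1 PC=4
Step 5: PC=4 exec 'SUB A, 1'. After: A=1 B=4 C=1 D=0 ZF=0 PC=5
Step 6: PC=5 exec 'JNZ 2'. After: A=1 B=4 C=1 D=0 ZF=0 PC=2
Step 7: PC=2 exec 'MUL C, D'. After: A=1 B=4 C=0 D=0 ZF=1 PC=3
Step 8: PC=3 exec 'MOV C, 1'. After: A=1 B=4 C=1 D=0 ZF=1 PC=4
Step 9: PC=4 exec 'SUB A, 1'. After: A=0 B=4 C=1 D=0 ZF=1 PC=5
Step 10: PC=5 exec 'JNZ 2'. After: A=0 B=4 C=1 D=0 ZF=1 PC=6
Step 11: PC=6 exec 'MOV A, 3'. After: A=3 B=4 C=1 D=0 ZF=1 PC=7
Step 12: PC=7 exec 'MOV B, 5'. After: A=3 B=5 C=1 D=0 ZF=1 PC=8
Step 13: PC=8 exec 'MOV A, 2'. After: A=2 B=5 C=1 D=0 ZF=1 PC=9
Step 14: PC=9 exec 'MOV B, 3'. After: A=2 B=3 C=1 D=0 ZF=1 PC=10
First time PC=10: D=0

0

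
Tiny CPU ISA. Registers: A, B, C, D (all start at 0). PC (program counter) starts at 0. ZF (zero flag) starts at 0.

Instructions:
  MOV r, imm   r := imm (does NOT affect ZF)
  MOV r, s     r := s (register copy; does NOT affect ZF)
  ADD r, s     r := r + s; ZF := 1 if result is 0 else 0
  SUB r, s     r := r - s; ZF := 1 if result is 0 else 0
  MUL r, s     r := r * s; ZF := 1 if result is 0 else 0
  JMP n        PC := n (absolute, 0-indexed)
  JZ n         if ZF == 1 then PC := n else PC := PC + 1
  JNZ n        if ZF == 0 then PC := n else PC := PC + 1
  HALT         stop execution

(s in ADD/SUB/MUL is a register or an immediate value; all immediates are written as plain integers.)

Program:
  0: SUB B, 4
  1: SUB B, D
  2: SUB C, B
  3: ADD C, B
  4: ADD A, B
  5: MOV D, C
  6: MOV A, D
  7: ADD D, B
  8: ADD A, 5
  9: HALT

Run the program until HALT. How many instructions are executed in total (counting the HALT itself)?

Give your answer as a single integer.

Step 1: PC=0 exec 'SUB B, 4'. After: A=0 B=-4 C=0 D=0 ZF=0 PC=1
Step 2: PC=1 exec 'SUB B, D'. After: A=0 B=-4 C=0 D=0 ZF=0 PC=2
Step 3: PC=2 exec 'SUB C, B'. After: A=0 B=-4 C=4 D=0 ZF=0 PC=3
Step 4: PC=3 exec 'ADD C, B'. After: A=0 B=-4 C=0 D=0 ZF=1 PC=4
Step 5: PC=4 exec 'ADD A, B'. After: A=-4 B=-4 C=0 D=0 ZF=0 PC=5
Step 6: PC=5 exec 'MOV D, C'. After: A=-4 B=-4 C=0 D=0 ZF=0 PC=6
Step 7: PC=6 exec 'MOV A, D'. After: A=0 B=-4 C=0 D=0 ZF=0 PC=7
Step 8: PC=7 exec 'ADD D, B'. After: A=0 B=-4 C=0 D=-4 ZF=0 PC=8
Step 9: PC=8 exec 'ADD A, 5'. After: A=5 B=-4 C=0 D=-4 ZF=0 PC=9
Step 10: PC=9 exec 'HALT'. After: A=5 B=-4 C=0 D=-4 ZF=0 PC=9 HALTED
Total instructions executed: 10

Answer: 10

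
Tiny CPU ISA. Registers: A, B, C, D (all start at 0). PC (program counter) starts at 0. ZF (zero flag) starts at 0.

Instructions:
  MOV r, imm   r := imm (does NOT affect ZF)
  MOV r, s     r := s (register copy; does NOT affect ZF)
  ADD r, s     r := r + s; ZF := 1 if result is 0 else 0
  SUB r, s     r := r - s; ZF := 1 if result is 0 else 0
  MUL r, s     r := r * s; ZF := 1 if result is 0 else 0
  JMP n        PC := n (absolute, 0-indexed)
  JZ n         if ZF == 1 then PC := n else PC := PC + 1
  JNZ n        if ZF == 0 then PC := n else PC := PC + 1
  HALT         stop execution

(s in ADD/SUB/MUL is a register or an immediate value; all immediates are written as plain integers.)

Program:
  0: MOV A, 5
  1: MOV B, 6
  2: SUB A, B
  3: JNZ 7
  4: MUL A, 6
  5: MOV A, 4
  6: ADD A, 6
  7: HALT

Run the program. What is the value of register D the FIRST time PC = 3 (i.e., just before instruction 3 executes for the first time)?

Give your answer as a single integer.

Step 1: PC=0 exec 'MOV A, 5'. After: A=5 B=0 C=0 D=0 ZF=0 PC=1
Step 2: PC=1 exec 'MOV B, 6'. After: A=5 B=6 C=0 D=0 ZF=0 PC=2
Step 3: PC=2 exec 'SUB A, B'. After: A=-1 B=6 C=0 D=0 ZF=0 PC=3
First time PC=3: D=0

0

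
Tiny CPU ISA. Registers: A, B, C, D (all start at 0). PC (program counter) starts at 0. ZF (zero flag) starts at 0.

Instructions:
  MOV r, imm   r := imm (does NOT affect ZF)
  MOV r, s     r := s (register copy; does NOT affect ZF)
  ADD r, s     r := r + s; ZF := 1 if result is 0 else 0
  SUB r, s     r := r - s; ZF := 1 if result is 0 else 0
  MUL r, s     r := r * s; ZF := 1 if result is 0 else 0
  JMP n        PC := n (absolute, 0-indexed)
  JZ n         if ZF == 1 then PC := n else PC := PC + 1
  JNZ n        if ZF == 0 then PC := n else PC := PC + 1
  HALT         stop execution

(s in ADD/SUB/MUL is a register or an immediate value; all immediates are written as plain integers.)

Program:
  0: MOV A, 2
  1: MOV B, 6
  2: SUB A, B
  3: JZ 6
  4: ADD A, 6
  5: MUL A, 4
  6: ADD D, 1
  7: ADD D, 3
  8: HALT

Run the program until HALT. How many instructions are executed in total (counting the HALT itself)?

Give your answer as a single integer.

Step 1: PC=0 exec 'MOV A, 2'. After: A=2 B=0 C=0 D=0 ZF=0 PC=1
Step 2: PC=1 exec 'MOV B, 6'. After: A=2 B=6 C=0 D=0 ZF=0 PC=2
Step 3: PC=2 exec 'SUB A, B'. After: A=-4 B=6 C=0 D=0 ZF=0 PC=3
Step 4: PC=3 exec 'JZ 6'. After: A=-4 B=6 C=0 D=0 ZF=0 PC=4
Step 5: PC=4 exec 'ADD A, 6'. After: A=2 B=6 C=0 D=0 ZF=0 PC=5
Step 6: PC=5 exec 'MUL A, 4'. After: A=8 B=6 C=0 D=0 ZF=0 PC=6
Step 7: PC=6 exec 'ADD D, 1'. After: A=8 B=6 C=0 D=1 ZF=0 PC=7
Step 8: PC=7 exec 'ADD D, 3'. After: A=8 B=6 C=0 D=4 ZF=0 PC=8
Step 9: PC=8 exec 'HALT'. After: A=8 B=6 C=0 D=4 ZF=0 PC=8 HALTED
Total instructions executed: 9

Answer: 9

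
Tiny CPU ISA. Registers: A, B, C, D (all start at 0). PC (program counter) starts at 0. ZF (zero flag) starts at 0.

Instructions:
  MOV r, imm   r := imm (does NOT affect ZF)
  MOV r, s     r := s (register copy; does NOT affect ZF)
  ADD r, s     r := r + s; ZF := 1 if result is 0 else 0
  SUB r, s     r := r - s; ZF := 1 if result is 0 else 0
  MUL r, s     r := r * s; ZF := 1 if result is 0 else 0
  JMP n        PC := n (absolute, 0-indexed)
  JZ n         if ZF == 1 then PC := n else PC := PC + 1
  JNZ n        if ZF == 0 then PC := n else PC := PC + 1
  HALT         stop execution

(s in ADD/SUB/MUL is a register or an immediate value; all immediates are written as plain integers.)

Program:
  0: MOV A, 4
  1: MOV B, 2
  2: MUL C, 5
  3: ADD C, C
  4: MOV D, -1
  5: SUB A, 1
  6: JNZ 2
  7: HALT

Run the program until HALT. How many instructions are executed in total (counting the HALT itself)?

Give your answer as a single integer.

Answer: 23

Derivation:
Step 1: PC=0 exec 'MOV A, 4'. After: A=4 B=0 C=0 D=0 ZF=0 PC=1
Step 2: PC=1 exec 'MOV B, 2'. After: A=4 B=2 C=0 D=0 ZF=0 PC=2
Step 3: PC=2 exec 'MUL C, 5'. After: A=4 B=2 C=0 D=0 ZF=1 PC=3
Step 4: PC=3 exec 'ADD C, C'. After: A=4 B=2 C=0 D=0 ZF=1 PC=4
Step 5: PC=4 exec 'MOV D, -1'. After: A=4 B=2 C=0 D=-1 ZF=1 PC=5
Step 6: PC=5 exec 'SUB A, 1'. After: A=3 B=2 C=0 D=-1 ZF=0 PC=6
Step 7: PC=6 exec 'JNZ 2'. After: A=3 B=2 C=0 D=-1 ZF=0 PC=2
Step 8: PC=2 exec 'MUL C, 5'. After: A=3 B=2 C=0 D=-1 ZF=1 PC=3
Step 9: PC=3 exec 'ADD C, C'. After: A=3 B=2 C=0 D=-1 ZF=1 PC=4
Step 10: PC=4 exec 'MOV D, -1'. After: A=3 B=2 C=0 D=-1 ZF=1 PC=5
Step 11: PC=5 exec 'SUB A, 1'. After: A=2 B=2 C=0 D=-1 ZF=0 PC=6
Step 12: PC=6 exec 'JNZ 2'. After: A=2 B=2 C=0 D=-1 ZF=0 PC=2
Step 13: PC=2 exec 'MUL C, 5'. After: A=2 B=2 C=0 D=-1 ZF=1 PC=3
Step 14: PC=3 exec 'ADD C, C'. After: A=2 B=2 C=0 D=-1 ZF=1 PC=4
Step 15: PC=4 exec 'MOV D, -1'. After: A=2 B=2 C=0 D=-1 ZF=1 PC=5
Step 16: PC=5 exec 'SUB A, 1'. After: A=1 B=2 C=0 D=-1 ZF=0 PC=6
Step 17: PC=6 exec 'JNZ 2'. After: A=1 B=2 C=0 D=-1 ZF=0 PC=2
Step 18: PC=2 exec 'MUL C, 5'. After: A=1 B=2 C=0 D=-1 ZF=1 PC=3
Step 19: PC=3 exec 'ADD C, C'. After: A=1 B=2 C=0 D=-1 ZF=1 PC=4
Step 20: PC=4 exec 'MOV D, -1'. After: A=1 B=2 C=0 D=-1 ZF=1 PC=5
Step 21: PC=5 exec 'SUB A, 1'. After: A=0 B=2 C=0 D=-1 ZF=1 PC=6
Step 22: PC=6 exec 'JNZ 2'. After: A=0 B=2 C=0 D=-1 ZF=1 PC=7
Step 23: PC=7 exec 'HALT'. After: A=0 B=2 C=0 D=-1 ZF=1 PC=7 HALTED
Total instructions executed: 23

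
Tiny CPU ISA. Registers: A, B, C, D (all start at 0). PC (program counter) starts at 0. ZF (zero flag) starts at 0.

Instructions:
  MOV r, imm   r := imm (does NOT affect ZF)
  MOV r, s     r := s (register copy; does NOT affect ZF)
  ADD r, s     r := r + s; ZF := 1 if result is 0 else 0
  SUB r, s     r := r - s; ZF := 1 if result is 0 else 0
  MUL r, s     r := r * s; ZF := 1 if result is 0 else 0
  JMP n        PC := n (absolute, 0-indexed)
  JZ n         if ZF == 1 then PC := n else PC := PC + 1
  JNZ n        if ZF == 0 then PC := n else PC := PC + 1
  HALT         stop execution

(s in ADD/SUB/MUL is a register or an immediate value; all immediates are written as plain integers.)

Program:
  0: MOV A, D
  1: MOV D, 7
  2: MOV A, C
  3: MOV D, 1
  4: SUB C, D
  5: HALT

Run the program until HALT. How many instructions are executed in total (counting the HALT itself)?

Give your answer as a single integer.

Answer: 6

Derivation:
Step 1: PC=0 exec 'MOV A, D'. After: A=0 B=0 C=0 D=0 ZF=0 PC=1
Step 2: PC=1 exec 'MOV D, 7'. After: A=0 B=0 C=0 D=7 ZF=0 PC=2
Step 3: PC=2 exec 'MOV A, C'. After: A=0 B=0 C=0 D=7 ZF=0 PC=3
Step 4: PC=3 exec 'MOV D, 1'. After: A=0 B=0 C=0 D=1 ZF=0 PC=4
Step 5: PC=4 exec 'SUB C, D'. After: A=0 B=0 C=-1 D=1 ZF=0 PC=5
Step 6: PC=5 exec 'HALT'. After: A=0 B=0 C=-1 D=1 ZF=0 PC=5 HALTED
Total instructions executed: 6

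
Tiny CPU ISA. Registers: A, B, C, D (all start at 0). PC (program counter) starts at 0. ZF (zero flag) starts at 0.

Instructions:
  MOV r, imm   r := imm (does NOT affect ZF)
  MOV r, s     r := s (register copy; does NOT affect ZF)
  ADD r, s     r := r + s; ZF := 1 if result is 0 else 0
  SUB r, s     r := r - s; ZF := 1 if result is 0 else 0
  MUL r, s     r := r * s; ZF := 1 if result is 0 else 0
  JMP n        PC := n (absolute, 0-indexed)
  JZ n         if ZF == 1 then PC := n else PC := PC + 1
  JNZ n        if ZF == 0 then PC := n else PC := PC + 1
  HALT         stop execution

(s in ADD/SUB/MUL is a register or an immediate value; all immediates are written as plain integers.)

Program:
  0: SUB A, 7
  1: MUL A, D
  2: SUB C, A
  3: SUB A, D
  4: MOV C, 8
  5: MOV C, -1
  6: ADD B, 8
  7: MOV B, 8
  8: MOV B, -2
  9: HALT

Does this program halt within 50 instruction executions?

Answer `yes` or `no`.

Answer: yes

Derivation:
Step 1: PC=0 exec 'SUB A, 7'. After: A=-7 B=0 C=0 D=0 ZF=0 PC=1
Step 2: PC=1 exec 'MUL A, D'. After: A=0 B=0 C=0 D=0 ZF=1 PC=2
Step 3: PC=2 exec 'SUB C, A'. After: A=0 B=0 C=0 D=0 ZF=1 PC=3
Step 4: PC=3 exec 'SUB A, D'. After: A=0 B=0 C=0 D=0 ZF=1 PC=4
Step 5: PC=4 exec 'MOV C, 8'. After: A=0 B=0 C=8 D=0 ZF=1 PC=5
Step 6: PC=5 exec 'MOV C, -1'. After: A=0 B=0 C=-1 D=0 ZF=1 PC=6
Step 7: PC=6 exec 'ADD B, 8'. After: A=0 B=8 C=-1 D=0 ZF=0 PC=7
Step 8: PC=7 exec 'MOV B, 8'. After: A=0 B=8 C=-1 D=0 ZF=0 PC=8
Step 9: PC=8 exec 'MOV B, -2'. After: A=0 B=-2 C=-1 D=0 ZF=0 PC=9
Step 10: PC=9 exec 'HALT'. After: A=0 B=-2 C=-1 D=0 ZF=0 PC=9 HALTED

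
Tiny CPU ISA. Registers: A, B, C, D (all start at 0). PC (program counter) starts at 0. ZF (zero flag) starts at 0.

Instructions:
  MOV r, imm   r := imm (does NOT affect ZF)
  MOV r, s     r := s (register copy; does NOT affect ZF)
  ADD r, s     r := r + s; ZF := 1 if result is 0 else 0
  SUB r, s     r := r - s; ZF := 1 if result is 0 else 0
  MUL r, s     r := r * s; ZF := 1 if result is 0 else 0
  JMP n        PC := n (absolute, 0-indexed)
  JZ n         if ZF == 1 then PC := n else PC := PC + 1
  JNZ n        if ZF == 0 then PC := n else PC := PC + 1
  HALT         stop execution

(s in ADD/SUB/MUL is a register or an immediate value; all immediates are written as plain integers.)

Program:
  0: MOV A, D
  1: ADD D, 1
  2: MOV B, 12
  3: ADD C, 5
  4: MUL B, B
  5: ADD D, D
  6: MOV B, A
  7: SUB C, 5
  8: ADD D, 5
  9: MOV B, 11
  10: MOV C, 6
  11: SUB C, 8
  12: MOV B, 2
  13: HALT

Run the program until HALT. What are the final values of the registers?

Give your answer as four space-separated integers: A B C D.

Answer: 0 2 -2 7

Derivation:
Step 1: PC=0 exec 'MOV A, D'. After: A=0 B=0 C=0 D=0 ZF=0 PC=1
Step 2: PC=1 exec 'ADD D, 1'. After: A=0 B=0 C=0 D=1 ZF=0 PC=2
Step 3: PC=2 exec 'MOV B, 12'. After: A=0 B=12 C=0 D=1 ZF=0 PC=3
Step 4: PC=3 exec 'ADD C, 5'. After: A=0 B=12 C=5 D=1 ZF=0 PC=4
Step 5: PC=4 exec 'MUL B, B'. After: A=0 B=144 C=5 D=1 ZF=0 PC=5
Step 6: PC=5 exec 'ADD D, D'. After: A=0 B=144 C=5 D=2 ZF=0 PC=6
Step 7: PC=6 exec 'MOV B, A'. After: A=0 B=0 C=5 D=2 ZF=0 PC=7
Step 8: PC=7 exec 'SUB C, 5'. After: A=0 B=0 C=0 D=2 ZF=1 PC=8
Step 9: PC=8 exec 'ADD D, 5'. After: A=0 B=0 C=0 D=7 ZF=0 PC=9
Step 10: PC=9 exec 'MOV B, 11'. After: A=0 B=11 C=0 D=7 ZF=0 PC=10
Step 11: PC=10 exec 'MOV C, 6'. After: A=0 B=11 C=6 D=7 ZF=0 PC=11
Step 12: PC=11 exec 'SUB C, 8'. After: A=0 B=11 C=-2 D=7 ZF=0 PC=12
Step 13: PC=12 exec 'MOV B, 2'. After: A=0 B=2 C=-2 D=7 ZF=0 PC=13
Step 14: PC=13 exec 'HALT'. After: A=0 B=2 C=-2 D=7 ZF=0 PC=13 HALTED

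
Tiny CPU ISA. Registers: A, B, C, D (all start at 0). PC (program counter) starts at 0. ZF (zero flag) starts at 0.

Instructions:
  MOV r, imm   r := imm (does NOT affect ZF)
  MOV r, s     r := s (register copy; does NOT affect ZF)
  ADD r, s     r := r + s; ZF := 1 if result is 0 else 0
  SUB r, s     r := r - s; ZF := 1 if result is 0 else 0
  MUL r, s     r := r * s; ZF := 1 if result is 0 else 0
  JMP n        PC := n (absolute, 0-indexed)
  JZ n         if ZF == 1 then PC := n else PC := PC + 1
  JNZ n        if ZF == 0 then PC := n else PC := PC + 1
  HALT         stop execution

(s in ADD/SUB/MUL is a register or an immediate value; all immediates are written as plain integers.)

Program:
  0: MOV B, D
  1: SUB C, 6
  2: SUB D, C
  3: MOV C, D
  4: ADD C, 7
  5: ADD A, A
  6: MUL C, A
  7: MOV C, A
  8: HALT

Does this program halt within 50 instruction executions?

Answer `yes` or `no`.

Answer: yes

Derivation:
Step 1: PC=0 exec 'MOV B, D'. After: A=0 B=0 C=0 D=0 ZF=0 PC=1
Step 2: PC=1 exec 'SUB C, 6'. After: A=0 B=0 C=-6 D=0 ZF=0 PC=2
Step 3: PC=2 exec 'SUB D, C'. After: A=0 B=0 C=-6 D=6 ZF=0 PC=3
Step 4: PC=3 exec 'MOV C, D'. After: A=0 B=0 C=6 D=6 ZF=0 PC=4
Step 5: PC=4 exec 'ADD C, 7'. After: A=0 B=0 C=13 D=6 ZF=0 PC=5
Step 6: PC=5 exec 'ADD A, A'. After: A=0 B=0 C=13 D=6 ZF=1 PC=6
Step 7: PC=6 exec 'MUL C, A'. After: A=0 B=0 C=0 D=6 ZF=1 PC=7
Step 8: PC=7 exec 'MOV C, A'. After: A=0 B=0 C=0 D=6 ZF=1 PC=8
Step 9: PC=8 exec 'HALT'. After: A=0 B=0 C=0 D=6 ZF=1 PC=8 HALTED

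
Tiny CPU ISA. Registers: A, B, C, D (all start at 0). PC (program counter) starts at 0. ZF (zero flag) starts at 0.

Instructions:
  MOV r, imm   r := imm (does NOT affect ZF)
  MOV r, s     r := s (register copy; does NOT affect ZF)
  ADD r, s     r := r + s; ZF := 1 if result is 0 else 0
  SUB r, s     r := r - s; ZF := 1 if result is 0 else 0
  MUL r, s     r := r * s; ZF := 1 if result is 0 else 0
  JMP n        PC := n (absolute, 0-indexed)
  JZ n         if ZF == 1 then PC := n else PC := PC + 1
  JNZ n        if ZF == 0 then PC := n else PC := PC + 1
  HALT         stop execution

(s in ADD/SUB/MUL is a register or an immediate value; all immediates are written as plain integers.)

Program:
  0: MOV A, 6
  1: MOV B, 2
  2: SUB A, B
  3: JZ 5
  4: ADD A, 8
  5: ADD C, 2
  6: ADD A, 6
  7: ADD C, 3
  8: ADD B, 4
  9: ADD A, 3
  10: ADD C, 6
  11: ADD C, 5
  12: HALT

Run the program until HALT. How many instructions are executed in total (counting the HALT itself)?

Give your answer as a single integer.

Answer: 13

Derivation:
Step 1: PC=0 exec 'MOV A, 6'. After: A=6 B=0 C=0 D=0 ZF=0 PC=1
Step 2: PC=1 exec 'MOV B, 2'. After: A=6 B=2 C=0 D=0 ZF=0 PC=2
Step 3: PC=2 exec 'SUB A, B'. After: A=4 B=2 C=0 D=0 ZF=0 PC=3
Step 4: PC=3 exec 'JZ 5'. After: A=4 B=2 C=0 D=0 ZF=0 PC=4
Step 5: PC=4 exec 'ADD A, 8'. After: A=12 B=2 C=0 D=0 ZF=0 PC=5
Step 6: PC=5 exec 'ADD C, 2'. After: A=12 B=2 C=2 D=0 ZF=0 PC=6
Step 7: PC=6 exec 'ADD A, 6'. After: A=18 B=2 C=2 D=0 ZF=0 PC=7
Step 8: PC=7 exec 'ADD C, 3'. After: A=18 B=2 C=5 D=0 ZF=0 PC=8
Step 9: PC=8 exec 'ADD B, 4'. After: A=18 B=6 C=5 D=0 ZF=0 PC=9
Step 10: PC=9 exec 'ADD A, 3'. After: A=21 B=6 C=5 D=0 ZF=0 PC=10
Step 11: PC=10 exec 'ADD C, 6'. After: A=21 B=6 C=11 D=0 ZF=0 PC=11
Step 12: PC=11 exec 'ADD C, 5'. After: A=21 B=6 C=16 D=0 ZF=0 PC=12
Step 13: PC=12 exec 'HALT'. After: A=21 B=6 C=16 D=0 ZF=0 PC=12 HALTED
Total instructions executed: 13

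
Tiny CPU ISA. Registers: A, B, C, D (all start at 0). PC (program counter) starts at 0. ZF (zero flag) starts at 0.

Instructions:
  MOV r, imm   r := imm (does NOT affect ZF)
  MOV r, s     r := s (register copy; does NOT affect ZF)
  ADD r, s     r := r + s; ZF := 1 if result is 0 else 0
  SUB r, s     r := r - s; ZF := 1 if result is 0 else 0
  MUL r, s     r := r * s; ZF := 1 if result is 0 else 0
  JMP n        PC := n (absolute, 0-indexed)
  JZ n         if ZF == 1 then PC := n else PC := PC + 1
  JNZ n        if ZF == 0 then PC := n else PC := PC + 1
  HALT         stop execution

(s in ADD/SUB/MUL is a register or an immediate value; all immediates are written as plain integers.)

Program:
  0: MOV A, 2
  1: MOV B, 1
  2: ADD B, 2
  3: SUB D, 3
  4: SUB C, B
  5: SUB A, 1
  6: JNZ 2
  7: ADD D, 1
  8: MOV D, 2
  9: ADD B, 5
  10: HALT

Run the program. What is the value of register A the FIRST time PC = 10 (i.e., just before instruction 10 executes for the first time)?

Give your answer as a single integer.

Step 1: PC=0 exec 'MOV A, 2'. After: A=2 B=0 C=0 D=0 ZF=0 PC=1
Step 2: PC=1 exec 'MOV B, 1'. After: A=2 B=1 C=0 D=0 ZF=0 PC=2
Step 3: PC=2 exec 'ADD B, 2'. After: A=2 B=3 C=0 D=0 ZF=0 PC=3
Step 4: PC=3 exec 'SUB D, 3'. After: A=2 B=3 C=0 D=-3 ZF=0 PC=4
Step 5: PC=4 exec 'SUB C, B'. After: A=2 B=3 C=-3 D=-3 ZF=0 PC=5
Step 6: PC=5 exec 'SUB A, 1'. After: A=1 B=3 C=-3 D=-3 ZF=0 PC=6
Step 7: PC=6 exec 'JNZ 2'. After: A=1 B=3 C=-3 D=-3 ZF=0 PC=2
Step 8: PC=2 exec 'ADD B, 2'. After: A=1 B=5 C=-3 D=-3 ZF=0 PC=3
Step 9: PC=3 exec 'SUB D, 3'. After: A=1 B=5 C=-3 D=-6 ZF=0 PC=4
Step 10: PC=4 exec 'SUB C, B'. After: A=1 B=5 C=-8 D=-6 ZF=0 PC=5
Step 11: PC=5 exec 'SUB A, 1'. After: A=0 B=5 C=-8 D=-6 ZF=1 PC=6
Step 12: PC=6 exec 'JNZ 2'. After: A=0 B=5 C=-8 D=-6 ZF=1 PC=7
Step 13: PC=7 exec 'ADD D, 1'. After: A=0 B=5 C=-8 D=-5 ZF=0 PC=8
Step 14: PC=8 exec 'MOV D, 2'. After: A=0 B=5 C=-8 D=2 ZF=0 PC=9
Step 15: PC=9 exec 'ADD B, 5'. After: A=0 B=10 C=-8 D=2 ZF=0 PC=10
First time PC=10: A=0

0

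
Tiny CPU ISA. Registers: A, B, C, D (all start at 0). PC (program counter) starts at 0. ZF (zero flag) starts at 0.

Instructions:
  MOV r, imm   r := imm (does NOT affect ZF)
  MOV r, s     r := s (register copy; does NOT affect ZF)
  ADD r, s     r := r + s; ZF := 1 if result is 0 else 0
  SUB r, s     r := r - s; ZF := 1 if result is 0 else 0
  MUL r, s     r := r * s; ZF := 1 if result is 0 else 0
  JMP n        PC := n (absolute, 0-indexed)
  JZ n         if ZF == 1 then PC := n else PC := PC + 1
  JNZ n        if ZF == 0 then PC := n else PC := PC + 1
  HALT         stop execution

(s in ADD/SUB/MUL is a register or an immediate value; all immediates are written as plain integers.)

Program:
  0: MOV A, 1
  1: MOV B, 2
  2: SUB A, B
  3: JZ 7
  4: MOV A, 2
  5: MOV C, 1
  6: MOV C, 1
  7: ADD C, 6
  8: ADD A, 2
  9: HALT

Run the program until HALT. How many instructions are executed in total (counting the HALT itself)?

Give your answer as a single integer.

Answer: 10

Derivation:
Step 1: PC=0 exec 'MOV A, 1'. After: A=1 B=0 C=0 D=0 ZF=0 PC=1
Step 2: PC=1 exec 'MOV B, 2'. After: A=1 B=2 C=0 D=0 ZF=0 PC=2
Step 3: PC=2 exec 'SUB A, B'. After: A=-1 B=2 C=0 D=0 ZF=0 PC=3
Step 4: PC=3 exec 'JZ 7'. After: A=-1 B=2 C=0 D=0 ZF=0 PC=4
Step 5: PC=4 exec 'MOV A, 2'. After: A=2 B=2 C=0 D=0 ZF=0 PC=5
Step 6: PC=5 exec 'MOV C, 1'. After: A=2 B=2 C=1 D=0 ZF=0 PC=6
Step 7: PC=6 exec 'MOV C, 1'. After: A=2 B=2 C=1 D=0 ZF=0 PC=7
Step 8: PC=7 exec 'ADD C, 6'. After: A=2 B=2 C=7 D=0 ZF=0 PC=8
Step 9: PC=8 exec 'ADD A, 2'. After: A=4 B=2 C=7 D=0 ZF=0 PC=9
Step 10: PC=9 exec 'HALT'. After: A=4 B=2 C=7 D=0 ZF=0 PC=9 HALTED
Total instructions executed: 10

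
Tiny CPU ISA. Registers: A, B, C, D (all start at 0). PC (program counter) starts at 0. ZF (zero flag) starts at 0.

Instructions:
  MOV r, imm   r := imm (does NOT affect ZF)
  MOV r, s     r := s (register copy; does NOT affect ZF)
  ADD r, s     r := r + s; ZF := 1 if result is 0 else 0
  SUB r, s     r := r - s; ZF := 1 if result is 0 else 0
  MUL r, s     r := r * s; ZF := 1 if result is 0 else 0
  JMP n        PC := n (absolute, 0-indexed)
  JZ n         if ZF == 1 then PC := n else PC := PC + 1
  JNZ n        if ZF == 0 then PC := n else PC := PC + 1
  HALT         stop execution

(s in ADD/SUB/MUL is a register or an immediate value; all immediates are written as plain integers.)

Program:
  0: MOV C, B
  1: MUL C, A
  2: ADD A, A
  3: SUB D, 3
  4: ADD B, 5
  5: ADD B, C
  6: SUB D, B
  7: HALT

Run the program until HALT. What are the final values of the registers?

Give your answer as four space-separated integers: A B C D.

Step 1: PC=0 exec 'MOV C, B'. After: A=0 B=0 C=0 D=0 ZF=0 PC=1
Step 2: PC=1 exec 'MUL C, A'. After: A=0 B=0 C=0 D=0 ZF=1 PC=2
Step 3: PC=2 exec 'ADD A, A'. After: A=0 B=0 C=0 D=0 ZF=1 PC=3
Step 4: PC=3 exec 'SUB D, 3'. After: A=0 B=0 C=0 D=-3 ZF=0 PC=4
Step 5: PC=4 exec 'ADD B, 5'. After: A=0 B=5 C=0 D=-3 ZF=0 PC=5
Step 6: PC=5 exec 'ADD B, C'. After: A=0 B=5 C=0 D=-3 ZF=0 PC=6
Step 7: PC=6 exec 'SUB D, B'. After: A=0 B=5 C=0 D=-8 ZF=0 PC=7
Step 8: PC=7 exec 'HALT'. After: A=0 B=5 C=0 D=-8 ZF=0 PC=7 HALTED

Answer: 0 5 0 -8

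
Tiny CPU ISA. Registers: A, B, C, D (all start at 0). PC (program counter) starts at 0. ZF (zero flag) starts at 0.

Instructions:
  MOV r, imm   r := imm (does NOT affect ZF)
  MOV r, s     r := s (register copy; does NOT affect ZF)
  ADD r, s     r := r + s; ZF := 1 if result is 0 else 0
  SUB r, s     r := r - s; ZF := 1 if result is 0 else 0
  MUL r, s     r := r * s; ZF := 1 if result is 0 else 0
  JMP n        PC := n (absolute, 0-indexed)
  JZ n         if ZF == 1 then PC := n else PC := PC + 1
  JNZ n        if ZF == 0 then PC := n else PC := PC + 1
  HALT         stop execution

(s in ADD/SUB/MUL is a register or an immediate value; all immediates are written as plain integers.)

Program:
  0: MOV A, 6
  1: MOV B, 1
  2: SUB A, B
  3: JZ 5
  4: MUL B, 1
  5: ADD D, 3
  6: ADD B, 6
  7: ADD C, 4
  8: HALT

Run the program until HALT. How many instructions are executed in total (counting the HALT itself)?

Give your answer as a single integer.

Step 1: PC=0 exec 'MOV A, 6'. After: A=6 B=0 C=0 D=0 ZF=0 PC=1
Step 2: PC=1 exec 'MOV B, 1'. After: A=6 B=1 C=0 D=0 ZF=0 PC=2
Step 3: PC=2 exec 'SUB A, B'. After: A=5 B=1 C=0 D=0 ZF=0 PC=3
Step 4: PC=3 exec 'JZ 5'. After: A=5 B=1 C=0 D=0 ZF=0 PC=4
Step 5: PC=4 exec 'MUL B, 1'. After: A=5 B=1 C=0 D=0 ZF=0 PC=5
Step 6: PC=5 exec 'ADD D, 3'. After: A=5 B=1 C=0 D=3 ZF=0 PC=6
Step 7: PC=6 exec 'ADD B, 6'. After: A=5 B=7 C=0 D=3 ZF=0 PC=7
Step 8: PC=7 exec 'ADD C, 4'. After: A=5 B=7 C=4 D=3 ZF=0 PC=8
Step 9: PC=8 exec 'HALT'. After: A=5 B=7 C=4 D=3 ZF=0 PC=8 HALTED
Total instructions executed: 9

Answer: 9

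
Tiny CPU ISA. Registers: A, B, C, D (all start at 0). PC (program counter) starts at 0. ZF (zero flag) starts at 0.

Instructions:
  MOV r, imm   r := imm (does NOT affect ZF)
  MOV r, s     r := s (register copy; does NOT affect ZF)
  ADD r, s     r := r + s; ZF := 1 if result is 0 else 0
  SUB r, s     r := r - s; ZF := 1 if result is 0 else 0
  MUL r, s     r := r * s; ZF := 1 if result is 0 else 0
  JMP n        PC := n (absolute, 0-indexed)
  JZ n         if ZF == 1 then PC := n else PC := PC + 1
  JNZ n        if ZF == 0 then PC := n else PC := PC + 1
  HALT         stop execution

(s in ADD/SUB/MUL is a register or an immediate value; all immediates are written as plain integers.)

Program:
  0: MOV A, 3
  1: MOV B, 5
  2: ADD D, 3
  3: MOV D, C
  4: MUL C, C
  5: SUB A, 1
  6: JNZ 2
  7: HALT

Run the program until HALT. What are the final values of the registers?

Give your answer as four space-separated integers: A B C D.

Answer: 0 5 0 0

Derivation:
Step 1: PC=0 exec 'MOV A, 3'. After: A=3 B=0 C=0 D=0 ZF=0 PC=1
Step 2: PC=1 exec 'MOV B, 5'. After: A=3 B=5 C=0 D=0 ZF=0 PC=2
Step 3: PC=2 exec 'ADD D, 3'. After: A=3 B=5 C=0 D=3 ZF=0 PC=3
Step 4: PC=3 exec 'MOV D, C'. After: A=3 B=5 C=0 D=0 ZF=0 PC=4
Step 5: PC=4 exec 'MUL C, C'. After: A=3 B=5 C=0 D=0 ZF=1 PC=5
Step 6: PC=5 exec 'SUB A, 1'. After: A=2 B=5 C=0 D=0 ZF=0 PC=6
Step 7: PC=6 exec 'JNZ 2'. After: A=2 B=5 C=0 D=0 ZF=0 PC=2
Step 8: PC=2 exec 'ADD D, 3'. After: A=2 B=5 C=0 D=3 ZF=0 PC=3
Step 9: PC=3 exec 'MOV D, C'. After: A=2 B=5 C=0 D=0 ZF=0 PC=4
Step 10: PC=4 exec 'MUL C, C'. After: A=2 B=5 C=0 D=0 ZF=1 PC=5
Step 11: PC=5 exec 'SUB A, 1'. After: A=1 B=5 C=0 D=0 ZF=0 PC=6
Step 12: PC=6 exec 'JNZ 2'. After: A=1 B=5 C=0 D=0 ZF=0 PC=2
Step 13: PC=2 exec 'ADD D, 3'. After: A=1 B=5 C=0 D=3 ZF=0 PC=3
Step 14: PC=3 exec 'MOV D, C'. After: A=1 B=5 C=0 D=0 ZF=0 PC=4
Step 15: PC=4 exec 'MUL C, C'. After: A=1 B=5 C=0 D=0 ZF=1 PC=5
Step 16: PC=5 exec 'SUB A, 1'. After: A=0 B=5 C=0 D=0 ZF=1 PC=6
Step 17: PC=6 exec 'JNZ 2'. After: A=0 B=5 C=0 D=0 ZF=1 PC=7
Step 18: PC=7 exec 'HALT'. After: A=0 B=5 C=0 D=0 ZF=1 PC=7 HALTED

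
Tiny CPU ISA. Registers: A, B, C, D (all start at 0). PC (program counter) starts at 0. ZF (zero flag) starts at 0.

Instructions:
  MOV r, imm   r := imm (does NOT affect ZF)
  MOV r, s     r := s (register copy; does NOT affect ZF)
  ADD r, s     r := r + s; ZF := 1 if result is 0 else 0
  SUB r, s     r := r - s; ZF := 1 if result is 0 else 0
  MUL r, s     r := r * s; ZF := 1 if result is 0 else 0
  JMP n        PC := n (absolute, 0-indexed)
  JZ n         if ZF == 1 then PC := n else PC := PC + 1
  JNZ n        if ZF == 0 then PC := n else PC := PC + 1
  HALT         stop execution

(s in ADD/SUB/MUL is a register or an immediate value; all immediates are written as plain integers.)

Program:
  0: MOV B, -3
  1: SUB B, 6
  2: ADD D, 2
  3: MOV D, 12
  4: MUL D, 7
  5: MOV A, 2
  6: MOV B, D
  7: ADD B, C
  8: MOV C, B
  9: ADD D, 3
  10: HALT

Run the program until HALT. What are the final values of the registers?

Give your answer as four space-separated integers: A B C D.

Answer: 2 84 84 87

Derivation:
Step 1: PC=0 exec 'MOV B, -3'. After: A=0 B=-3 C=0 D=0 ZF=0 PC=1
Step 2: PC=1 exec 'SUB B, 6'. After: A=0 B=-9 C=0 D=0 ZF=0 PC=2
Step 3: PC=2 exec 'ADD D, 2'. After: A=0 B=-9 C=0 D=2 ZF=0 PC=3
Step 4: PC=3 exec 'MOV D, 12'. After: A=0 B=-9 C=0 D=12 ZF=0 PC=4
Step 5: PC=4 exec 'MUL D, 7'. After: A=0 B=-9 C=0 D=84 ZF=0 PC=5
Step 6: PC=5 exec 'MOV A, 2'. After: A=2 B=-9 C=0 D=84 ZF=0 PC=6
Step 7: PC=6 exec 'MOV B, D'. After: A=2 B=84 C=0 D=84 ZF=0 PC=7
Step 8: PC=7 exec 'ADD B, C'. After: A=2 B=84 C=0 D=84 ZF=0 PC=8
Step 9: PC=8 exec 'MOV C, B'. After: A=2 B=84 C=84 D=84 ZF=0 PC=9
Step 10: PC=9 exec 'ADD D, 3'. After: A=2 B=84 C=84 D=87 ZF=0 PC=10
Step 11: PC=10 exec 'HALT'. After: A=2 B=84 C=84 D=87 ZF=0 PC=10 HALTED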